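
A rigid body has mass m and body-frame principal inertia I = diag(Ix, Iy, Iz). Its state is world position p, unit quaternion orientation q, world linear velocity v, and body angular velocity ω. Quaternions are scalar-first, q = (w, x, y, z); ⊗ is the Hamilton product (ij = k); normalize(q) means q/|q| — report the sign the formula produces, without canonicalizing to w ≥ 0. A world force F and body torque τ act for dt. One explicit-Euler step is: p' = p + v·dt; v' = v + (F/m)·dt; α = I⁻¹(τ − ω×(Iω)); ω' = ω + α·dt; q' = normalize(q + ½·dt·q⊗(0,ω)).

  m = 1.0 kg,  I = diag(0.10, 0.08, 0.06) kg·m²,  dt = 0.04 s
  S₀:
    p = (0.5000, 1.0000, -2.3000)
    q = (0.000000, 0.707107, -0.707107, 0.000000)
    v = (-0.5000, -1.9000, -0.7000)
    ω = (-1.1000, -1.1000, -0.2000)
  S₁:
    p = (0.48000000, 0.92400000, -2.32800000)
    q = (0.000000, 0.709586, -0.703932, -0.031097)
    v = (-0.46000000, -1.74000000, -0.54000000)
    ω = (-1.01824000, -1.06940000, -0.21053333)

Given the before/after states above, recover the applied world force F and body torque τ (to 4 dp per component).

Δω = ω₁−ω₀ = (0.08176000, 0.03060000, -0.01053333)
ω₀×(Iω₀) = (-0.0044, 0.0088, -0.0242)
I·α + gyro = (0.2000, 0.0700, -0.0400)
v₁ − v₀ = (0.04000000, 0.16000000, 0.16000000)
F = m·Δv/dt = (1.0000, 4.0000, 4.0000)

F = (1.0000, 4.0000, 4.0000)
τ = (0.2000, 0.0700, -0.0400)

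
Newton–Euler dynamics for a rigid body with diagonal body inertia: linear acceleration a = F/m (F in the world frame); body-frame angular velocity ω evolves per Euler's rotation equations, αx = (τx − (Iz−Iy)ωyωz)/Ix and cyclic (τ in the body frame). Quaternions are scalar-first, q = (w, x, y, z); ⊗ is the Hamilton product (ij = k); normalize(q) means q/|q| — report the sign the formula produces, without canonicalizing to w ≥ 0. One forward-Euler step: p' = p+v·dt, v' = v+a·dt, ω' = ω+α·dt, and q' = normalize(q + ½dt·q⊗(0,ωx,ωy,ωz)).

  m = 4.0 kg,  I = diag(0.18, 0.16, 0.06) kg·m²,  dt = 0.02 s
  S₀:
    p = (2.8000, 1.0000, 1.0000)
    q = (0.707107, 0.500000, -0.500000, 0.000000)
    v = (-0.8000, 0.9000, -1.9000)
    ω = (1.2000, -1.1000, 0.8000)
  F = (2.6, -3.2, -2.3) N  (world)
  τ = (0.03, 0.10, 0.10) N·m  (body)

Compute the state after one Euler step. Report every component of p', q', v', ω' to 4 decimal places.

p' = (2.7840, 1.0180, 0.9620)
q' = (0.6955, 0.5044, -0.5117, 0.0062)
v' = (-0.7870, 0.8840, -1.9115)
ω' = (1.1936, -1.1019, 0.8245)

α = I⁻¹(τ − ω×Iω) = (-0.3222, -0.0950, 1.2267)
ω' = ω + α·dt = (1.1936, -1.1019, 0.8245)
q⊗(0,ω) = (-1.1500000, 0.4485284, -1.1778177, 0.6156856)
q + ½dt·q⊗(0,ω), renormalized = (0.6955, 0.5044, -0.5117, 0.0062)
linear accel F/m = (0.6500, -0.8000, -0.5750)
p' = p + v·dt = (2.7840, 1.0180, 0.9620)
v + (F/m)dt = (-0.7870, 0.8840, -1.9115)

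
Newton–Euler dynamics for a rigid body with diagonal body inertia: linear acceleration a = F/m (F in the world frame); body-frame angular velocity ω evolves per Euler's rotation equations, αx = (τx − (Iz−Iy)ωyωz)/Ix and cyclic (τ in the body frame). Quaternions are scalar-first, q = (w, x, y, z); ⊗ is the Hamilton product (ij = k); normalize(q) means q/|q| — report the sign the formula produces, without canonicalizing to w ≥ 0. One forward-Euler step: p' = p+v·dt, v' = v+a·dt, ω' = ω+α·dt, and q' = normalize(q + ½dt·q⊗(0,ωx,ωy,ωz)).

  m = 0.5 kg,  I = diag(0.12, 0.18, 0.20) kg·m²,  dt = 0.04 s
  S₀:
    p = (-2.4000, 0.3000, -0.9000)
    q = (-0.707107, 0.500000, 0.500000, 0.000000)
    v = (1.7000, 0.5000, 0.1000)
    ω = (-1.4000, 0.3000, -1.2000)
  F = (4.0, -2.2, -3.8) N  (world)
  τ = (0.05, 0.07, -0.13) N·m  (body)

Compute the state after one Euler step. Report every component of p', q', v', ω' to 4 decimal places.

p' = (-2.3320, 0.3200, -0.8960)
q' = (-0.6956, 0.5074, 0.5074, 0.0339)
v' = (2.0200, 0.3240, -0.2040)
ω' = (-1.3809, 0.3454, -1.2210)

p' = p + v·dt = (-2.3320, 0.3200, -0.8960)
v' = v + a·dt = (2.0200, 0.3240, -0.2040)
angular accel α = (0.4767, 1.1356, -0.5240)
ω + α·dt = (-1.3809, 0.3454, -1.2210)
q⊗(0,ω) = (0.5500000, 0.3899498, 0.3878679, 1.6985284)
q' = normalize(q + ½dt·q⊗(0,ω)) = (-0.6956, 0.5074, 0.5074, 0.0339)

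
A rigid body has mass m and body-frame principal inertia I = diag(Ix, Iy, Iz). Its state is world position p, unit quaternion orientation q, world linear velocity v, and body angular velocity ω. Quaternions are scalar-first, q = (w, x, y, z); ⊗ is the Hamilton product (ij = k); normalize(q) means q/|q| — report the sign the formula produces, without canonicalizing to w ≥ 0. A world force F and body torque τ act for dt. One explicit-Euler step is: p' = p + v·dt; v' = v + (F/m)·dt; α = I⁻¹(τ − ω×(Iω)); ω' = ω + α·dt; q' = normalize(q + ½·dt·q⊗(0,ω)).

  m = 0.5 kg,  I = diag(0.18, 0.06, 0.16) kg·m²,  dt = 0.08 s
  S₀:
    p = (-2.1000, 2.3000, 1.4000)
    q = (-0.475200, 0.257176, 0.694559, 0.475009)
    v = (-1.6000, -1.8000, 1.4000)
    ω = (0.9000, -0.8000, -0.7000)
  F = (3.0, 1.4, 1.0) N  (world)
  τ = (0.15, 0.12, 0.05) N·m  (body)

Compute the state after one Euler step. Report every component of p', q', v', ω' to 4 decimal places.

a = F/m = (6.0000, 2.8000, 2.0000)
p' = p + v·dt = (-2.2280, 2.1560, 1.5120)
v' = v + a·dt = (-1.1200, -1.5760, 1.5600)
ω×(Iω) gyroscopic = (0.0560, -0.0126, 0.0864)
angular accel α = (0.5222, 2.2100, -0.2275)
ω' = ω + α·dt = (0.9418, -0.6232, -0.7182)
Hamilton product q⊗(0,ω) = (0.6566951, -0.5338641, 0.9876913, -0.4982039)
q' = normalize(q + ½dt·q⊗(0,ω)) = (-0.4482, 0.2355, 0.7329, 0.4544)

p' = (-2.2280, 2.1560, 1.5120)
q' = (-0.4482, 0.2355, 0.7329, 0.4544)
v' = (-1.1200, -1.5760, 1.5600)
ω' = (0.9418, -0.6232, -0.7182)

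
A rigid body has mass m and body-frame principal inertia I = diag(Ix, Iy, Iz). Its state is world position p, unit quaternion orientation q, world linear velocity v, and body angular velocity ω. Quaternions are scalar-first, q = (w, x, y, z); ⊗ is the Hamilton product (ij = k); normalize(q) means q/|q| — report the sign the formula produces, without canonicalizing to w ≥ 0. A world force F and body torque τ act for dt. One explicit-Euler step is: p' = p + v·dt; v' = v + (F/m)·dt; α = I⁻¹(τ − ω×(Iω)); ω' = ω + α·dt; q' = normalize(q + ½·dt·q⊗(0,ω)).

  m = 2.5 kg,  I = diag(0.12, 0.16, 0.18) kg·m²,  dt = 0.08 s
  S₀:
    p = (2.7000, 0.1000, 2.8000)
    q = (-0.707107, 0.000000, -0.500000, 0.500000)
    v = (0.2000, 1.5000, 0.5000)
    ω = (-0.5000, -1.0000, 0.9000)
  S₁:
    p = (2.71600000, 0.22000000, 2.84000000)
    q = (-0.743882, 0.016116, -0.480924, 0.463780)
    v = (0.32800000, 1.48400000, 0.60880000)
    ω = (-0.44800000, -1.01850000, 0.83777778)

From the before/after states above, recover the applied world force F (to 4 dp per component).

v₁ − v₀ = (0.12800000, -0.01600000, 0.10880000)
applied force F = (4.0000, -0.5000, 3.4000)

F = (4.0000, -0.5000, 3.4000)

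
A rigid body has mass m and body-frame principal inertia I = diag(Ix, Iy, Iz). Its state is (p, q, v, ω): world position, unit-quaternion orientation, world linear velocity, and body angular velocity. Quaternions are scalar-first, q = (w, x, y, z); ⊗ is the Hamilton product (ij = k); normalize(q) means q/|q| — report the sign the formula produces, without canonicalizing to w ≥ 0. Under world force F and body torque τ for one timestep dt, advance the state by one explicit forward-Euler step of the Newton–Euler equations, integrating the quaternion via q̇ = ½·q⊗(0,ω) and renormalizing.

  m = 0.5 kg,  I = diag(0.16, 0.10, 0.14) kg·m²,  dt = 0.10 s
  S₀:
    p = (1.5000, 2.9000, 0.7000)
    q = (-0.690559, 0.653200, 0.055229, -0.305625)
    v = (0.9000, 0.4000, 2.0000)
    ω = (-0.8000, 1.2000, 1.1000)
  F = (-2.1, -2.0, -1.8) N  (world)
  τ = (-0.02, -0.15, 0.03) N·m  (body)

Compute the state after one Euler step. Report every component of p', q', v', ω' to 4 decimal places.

p' = (1.5900, 2.9400, 0.9000)
q' = (-0.6483, 0.6993, -0.0099, -0.3010)
v' = (0.4800, 0.0000, 1.6400)
ω' = (-0.8455, 1.0676, 1.0803)

(τ − ω×Iω)/I = (-0.4550, -1.3240, -0.1971)
ω' = ω + α·dt = (-0.8455, 1.0676, 1.0803)
2q̇ = q⊗(0,ω) = (0.7924727, 0.9799491, -1.3026908, 0.0684083)
updated quaternion q' = (-0.6483, 0.6993, -0.0099, -0.3010)
new position p' = (1.5900, 2.9400, 0.9000)
v + (F/m)dt = (0.4800, 0.0000, 1.6400)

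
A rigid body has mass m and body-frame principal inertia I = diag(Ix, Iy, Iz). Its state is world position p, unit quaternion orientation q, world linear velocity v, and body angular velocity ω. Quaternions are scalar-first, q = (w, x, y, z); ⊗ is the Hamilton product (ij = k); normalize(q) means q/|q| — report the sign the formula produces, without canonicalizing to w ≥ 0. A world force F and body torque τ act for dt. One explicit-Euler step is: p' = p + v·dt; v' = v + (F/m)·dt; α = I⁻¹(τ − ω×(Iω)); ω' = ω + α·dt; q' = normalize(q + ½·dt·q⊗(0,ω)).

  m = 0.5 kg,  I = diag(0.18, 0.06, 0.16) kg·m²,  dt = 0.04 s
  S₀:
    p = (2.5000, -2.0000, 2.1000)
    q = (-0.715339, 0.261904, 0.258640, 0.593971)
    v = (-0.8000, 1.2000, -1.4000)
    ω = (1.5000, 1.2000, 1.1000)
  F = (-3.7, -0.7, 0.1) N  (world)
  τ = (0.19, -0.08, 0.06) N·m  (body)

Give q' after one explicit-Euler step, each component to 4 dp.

Hamilton product q⊗(0,ω) = (-1.3565921, -1.5012697, -0.2555447, -0.8605481)
updated quaternion q' = (-0.7417, 0.2317, 0.2533, 0.5762)

q' = (-0.7417, 0.2317, 0.2533, 0.5762)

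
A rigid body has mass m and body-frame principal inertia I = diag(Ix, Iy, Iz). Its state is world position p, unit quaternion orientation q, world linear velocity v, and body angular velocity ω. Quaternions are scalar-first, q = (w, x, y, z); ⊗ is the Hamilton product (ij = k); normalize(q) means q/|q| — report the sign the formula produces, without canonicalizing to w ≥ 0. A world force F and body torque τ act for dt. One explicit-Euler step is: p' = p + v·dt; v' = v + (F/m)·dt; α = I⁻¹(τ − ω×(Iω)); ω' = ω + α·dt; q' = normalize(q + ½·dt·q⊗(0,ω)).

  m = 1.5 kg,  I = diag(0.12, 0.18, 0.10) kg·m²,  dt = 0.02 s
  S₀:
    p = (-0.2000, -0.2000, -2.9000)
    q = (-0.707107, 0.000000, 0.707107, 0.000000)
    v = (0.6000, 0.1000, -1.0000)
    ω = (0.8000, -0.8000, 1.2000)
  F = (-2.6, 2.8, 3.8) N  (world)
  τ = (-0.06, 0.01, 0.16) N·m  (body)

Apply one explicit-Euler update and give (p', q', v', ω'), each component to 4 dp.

p' = (-0.1880, -0.1980, -2.9200)
q' = (-0.7014, 0.0028, 0.7127, -0.0141)
v' = (0.5653, 0.1373, -0.9493)
ω' = (0.7772, -0.8010, 1.2397)

angular accel α = (-1.1400, -0.0511, 1.9840)
new body rate ω' = (0.7772, -0.8010, 1.2397)
q⊗(0,ω) = (0.5656856, 0.2828428, 0.5656856, -1.4142140)
updated quaternion q' = (-0.7014, 0.0028, 0.7127, -0.0141)
a = (-1.7333, 1.8667, 2.5333)
p' = p + v·dt = (-0.1880, -0.1980, -2.9200)
new velocity v' = (0.5653, 0.1373, -0.9493)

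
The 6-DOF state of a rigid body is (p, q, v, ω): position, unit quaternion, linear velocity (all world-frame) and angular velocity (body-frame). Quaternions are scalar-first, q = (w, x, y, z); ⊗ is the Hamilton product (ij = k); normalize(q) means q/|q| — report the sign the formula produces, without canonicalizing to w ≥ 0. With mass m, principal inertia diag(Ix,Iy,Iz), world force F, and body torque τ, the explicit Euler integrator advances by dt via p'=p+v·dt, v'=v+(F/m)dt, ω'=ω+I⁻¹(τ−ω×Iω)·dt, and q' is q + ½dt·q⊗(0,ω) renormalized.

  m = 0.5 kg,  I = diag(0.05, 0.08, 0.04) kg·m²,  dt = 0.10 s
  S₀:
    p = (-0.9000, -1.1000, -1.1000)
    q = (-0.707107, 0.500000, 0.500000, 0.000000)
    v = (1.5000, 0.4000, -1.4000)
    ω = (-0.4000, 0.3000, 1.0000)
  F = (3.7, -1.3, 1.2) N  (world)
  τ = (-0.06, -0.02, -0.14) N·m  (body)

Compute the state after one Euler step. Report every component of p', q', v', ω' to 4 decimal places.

precession coupling ω×(Iω) = (-0.0120, -0.0040, -0.0036)
α = I⁻¹(τ − ω×Iω) = (-0.9600, -0.2000, -3.4100)
new body rate ω' = (-0.4960, 0.2800, 0.6590)
q⊗(0,ω) = (0.0500000, 0.7828428, -0.7121321, -0.3571070)
q' = normalize(q + ½dt·q⊗(0,ω)) = (-0.7035, 0.5383, 0.4637, -0.0178)
linear accel F/m = (7.4000, -2.6000, 2.4000)
p' = p + v·dt = (-0.7500, -1.0600, -1.2400)
v' = v + a·dt = (2.2400, 0.1400, -1.1600)

p' = (-0.7500, -1.0600, -1.2400)
q' = (-0.7035, 0.5383, 0.4637, -0.0178)
v' = (2.2400, 0.1400, -1.1600)
ω' = (-0.4960, 0.2800, 0.6590)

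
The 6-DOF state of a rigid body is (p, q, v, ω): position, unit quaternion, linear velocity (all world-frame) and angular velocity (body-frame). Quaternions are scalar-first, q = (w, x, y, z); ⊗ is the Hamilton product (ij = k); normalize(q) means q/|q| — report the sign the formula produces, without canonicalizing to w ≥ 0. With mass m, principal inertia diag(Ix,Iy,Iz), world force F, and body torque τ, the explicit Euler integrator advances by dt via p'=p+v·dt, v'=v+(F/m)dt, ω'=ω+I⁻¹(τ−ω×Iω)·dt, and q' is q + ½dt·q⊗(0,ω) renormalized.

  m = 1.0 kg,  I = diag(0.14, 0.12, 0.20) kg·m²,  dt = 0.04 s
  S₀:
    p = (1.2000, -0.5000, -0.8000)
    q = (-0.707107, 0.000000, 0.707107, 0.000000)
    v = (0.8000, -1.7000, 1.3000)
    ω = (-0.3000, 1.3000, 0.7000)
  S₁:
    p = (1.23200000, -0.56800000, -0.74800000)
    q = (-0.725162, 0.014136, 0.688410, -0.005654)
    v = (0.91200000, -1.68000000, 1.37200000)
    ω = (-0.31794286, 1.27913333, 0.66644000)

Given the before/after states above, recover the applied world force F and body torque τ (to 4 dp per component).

F = (2.8000, 0.5000, 1.8000)
τ = (0.0100, -0.0500, -0.1600)

v₁ − v₀ = (0.11200000, 0.02000000, 0.07200000)
m·(v₁−v₀)/dt = (2.8000, 0.5000, 1.8000)
Δω = ω₁−ω₀ = (-0.01794286, -0.02086667, -0.03356000)
precession coupling = (0.0728, 0.0126, 0.0078)
applied torque τ = (0.0100, -0.0500, -0.1600)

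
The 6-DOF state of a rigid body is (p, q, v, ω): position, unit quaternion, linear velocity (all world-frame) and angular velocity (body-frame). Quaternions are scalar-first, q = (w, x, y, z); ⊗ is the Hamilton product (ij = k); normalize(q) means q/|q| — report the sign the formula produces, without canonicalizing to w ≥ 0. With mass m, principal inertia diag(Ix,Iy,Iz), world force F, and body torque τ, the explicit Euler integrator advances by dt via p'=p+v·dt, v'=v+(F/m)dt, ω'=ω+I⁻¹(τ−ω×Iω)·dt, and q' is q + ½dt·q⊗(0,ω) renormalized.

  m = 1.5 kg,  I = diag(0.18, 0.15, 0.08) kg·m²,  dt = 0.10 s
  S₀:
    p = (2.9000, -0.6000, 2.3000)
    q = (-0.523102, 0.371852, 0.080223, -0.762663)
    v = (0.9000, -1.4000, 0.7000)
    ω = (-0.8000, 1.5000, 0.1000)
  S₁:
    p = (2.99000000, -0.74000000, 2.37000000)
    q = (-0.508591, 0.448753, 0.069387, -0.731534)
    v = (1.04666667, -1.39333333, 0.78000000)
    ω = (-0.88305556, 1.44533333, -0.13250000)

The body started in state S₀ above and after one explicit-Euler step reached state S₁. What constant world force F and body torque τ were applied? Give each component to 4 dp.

Δω = ω₁−ω₀ = (-0.08305556, -0.05466667, -0.23250000)
applied torque τ = (-0.1600, -0.0900, -0.1500)
v₁ − v₀ = (0.14666667, 0.00666667, 0.08000000)
applied force F = (2.2000, 0.1000, 1.2000)

F = (2.2000, 0.1000, 1.2000)
τ = (-0.1600, -0.0900, -0.1500)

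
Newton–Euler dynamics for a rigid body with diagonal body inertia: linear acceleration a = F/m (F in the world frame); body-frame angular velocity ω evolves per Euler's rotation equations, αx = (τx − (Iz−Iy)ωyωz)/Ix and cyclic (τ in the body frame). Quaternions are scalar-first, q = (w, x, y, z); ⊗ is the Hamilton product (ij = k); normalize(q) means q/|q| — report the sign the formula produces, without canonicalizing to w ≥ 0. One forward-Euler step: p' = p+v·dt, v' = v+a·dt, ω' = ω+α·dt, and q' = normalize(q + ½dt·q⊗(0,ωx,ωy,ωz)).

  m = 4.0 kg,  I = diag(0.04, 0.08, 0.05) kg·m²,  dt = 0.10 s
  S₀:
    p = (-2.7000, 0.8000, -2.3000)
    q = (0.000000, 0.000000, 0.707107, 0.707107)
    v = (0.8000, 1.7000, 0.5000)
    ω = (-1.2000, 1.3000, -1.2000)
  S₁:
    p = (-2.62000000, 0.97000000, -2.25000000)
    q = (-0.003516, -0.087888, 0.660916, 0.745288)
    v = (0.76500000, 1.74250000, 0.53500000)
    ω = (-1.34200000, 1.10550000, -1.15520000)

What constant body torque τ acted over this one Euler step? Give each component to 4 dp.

τ = (-0.0100, -0.1700, -0.0400)

ω₁ − ω₀ = (-0.14200000, -0.19450000, 0.04480000)
τ = I·(Δω/dt) + ω₀×(Iω₀) = (-0.0100, -0.1700, -0.0400)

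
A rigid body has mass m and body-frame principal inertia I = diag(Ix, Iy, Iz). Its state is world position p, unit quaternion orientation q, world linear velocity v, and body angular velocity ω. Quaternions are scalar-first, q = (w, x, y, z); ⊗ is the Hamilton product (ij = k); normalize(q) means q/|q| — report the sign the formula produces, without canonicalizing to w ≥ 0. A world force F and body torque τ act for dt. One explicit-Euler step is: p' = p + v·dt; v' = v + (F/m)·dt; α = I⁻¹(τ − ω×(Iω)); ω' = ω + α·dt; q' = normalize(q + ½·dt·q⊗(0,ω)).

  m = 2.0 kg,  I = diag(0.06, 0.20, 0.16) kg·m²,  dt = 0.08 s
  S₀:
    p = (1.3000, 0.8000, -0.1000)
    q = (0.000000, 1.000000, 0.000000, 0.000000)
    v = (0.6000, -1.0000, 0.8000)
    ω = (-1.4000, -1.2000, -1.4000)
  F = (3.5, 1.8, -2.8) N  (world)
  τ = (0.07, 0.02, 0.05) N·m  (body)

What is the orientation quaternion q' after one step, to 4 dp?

2q̇ = q⊗(0,ω) = (1.4000000, 0.0000000, 1.4000000, -1.2000000)
updated quaternion q' = (0.0558, 0.9957, 0.0558, -0.0478)

q' = (0.0558, 0.9957, 0.0558, -0.0478)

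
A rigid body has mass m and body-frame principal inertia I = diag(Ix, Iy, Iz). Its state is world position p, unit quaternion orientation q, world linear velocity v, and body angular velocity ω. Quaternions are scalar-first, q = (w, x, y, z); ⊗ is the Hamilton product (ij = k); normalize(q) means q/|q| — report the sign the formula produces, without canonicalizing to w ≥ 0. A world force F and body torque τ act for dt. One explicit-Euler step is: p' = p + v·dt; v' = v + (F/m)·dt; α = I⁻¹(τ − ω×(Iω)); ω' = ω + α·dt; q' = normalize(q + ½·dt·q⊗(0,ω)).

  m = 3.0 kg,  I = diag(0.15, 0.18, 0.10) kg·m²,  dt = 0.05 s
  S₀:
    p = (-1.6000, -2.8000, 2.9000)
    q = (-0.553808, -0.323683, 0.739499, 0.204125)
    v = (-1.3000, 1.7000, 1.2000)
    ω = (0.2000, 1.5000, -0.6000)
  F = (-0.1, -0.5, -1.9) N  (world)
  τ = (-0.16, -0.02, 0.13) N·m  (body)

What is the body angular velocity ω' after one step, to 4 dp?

ω×(Iω) gyroscopic = (0.0720, -0.0060, 0.0090)
(τ − ω×Iω)/I = (-1.5467, -0.0778, 1.2100)
new body rate ω' = (0.1227, 1.4961, -0.5395)

ω' = (0.1227, 1.4961, -0.5395)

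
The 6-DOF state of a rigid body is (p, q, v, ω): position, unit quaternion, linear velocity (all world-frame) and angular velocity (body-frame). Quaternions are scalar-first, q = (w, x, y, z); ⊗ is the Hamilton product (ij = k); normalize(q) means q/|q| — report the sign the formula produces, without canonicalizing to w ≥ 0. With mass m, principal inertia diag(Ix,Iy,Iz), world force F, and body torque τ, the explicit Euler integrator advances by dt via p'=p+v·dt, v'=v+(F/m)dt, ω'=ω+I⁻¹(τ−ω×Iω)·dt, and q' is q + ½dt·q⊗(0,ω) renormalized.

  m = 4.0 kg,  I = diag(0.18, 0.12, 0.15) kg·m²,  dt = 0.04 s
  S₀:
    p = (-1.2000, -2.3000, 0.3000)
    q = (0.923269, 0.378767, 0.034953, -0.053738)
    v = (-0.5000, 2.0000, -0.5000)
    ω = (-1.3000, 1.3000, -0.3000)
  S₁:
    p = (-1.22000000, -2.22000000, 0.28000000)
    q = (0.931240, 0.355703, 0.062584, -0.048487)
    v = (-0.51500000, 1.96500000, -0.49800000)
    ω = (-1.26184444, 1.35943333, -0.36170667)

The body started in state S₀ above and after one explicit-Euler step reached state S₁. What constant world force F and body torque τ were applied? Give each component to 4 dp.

v₁ − v₀ = (-0.01500000, -0.03500000, 0.00200000)
m·(v₁−v₀)/dt = (-1.5000, -3.5000, 0.2000)
Δω = ω₁−ω₀ = (0.03815556, 0.05943333, -0.06170667)
gyro term ω₀×Iω₀ = (-0.0117, 0.0117, 0.1014)
applied torque τ = (0.1600, 0.1900, -0.1300)

F = (-1.5000, -3.5000, 0.2000)
τ = (0.1600, 0.1900, -0.1300)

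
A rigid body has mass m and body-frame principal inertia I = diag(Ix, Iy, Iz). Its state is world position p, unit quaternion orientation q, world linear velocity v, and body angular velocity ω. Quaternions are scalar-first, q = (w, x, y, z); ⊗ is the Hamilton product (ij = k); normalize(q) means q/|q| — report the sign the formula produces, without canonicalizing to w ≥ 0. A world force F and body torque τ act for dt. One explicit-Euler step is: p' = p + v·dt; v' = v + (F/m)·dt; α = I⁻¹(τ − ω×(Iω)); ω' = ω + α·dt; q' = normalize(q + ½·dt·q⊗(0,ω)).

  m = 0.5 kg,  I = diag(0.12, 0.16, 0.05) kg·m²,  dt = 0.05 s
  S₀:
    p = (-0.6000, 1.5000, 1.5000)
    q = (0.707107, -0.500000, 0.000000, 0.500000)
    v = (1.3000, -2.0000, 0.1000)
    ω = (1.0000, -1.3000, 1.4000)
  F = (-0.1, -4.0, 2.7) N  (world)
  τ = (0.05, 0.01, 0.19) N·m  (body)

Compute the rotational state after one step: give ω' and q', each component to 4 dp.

ω×(Iω) gyroscopic = (0.2002, 0.0980, -0.0520)
α = I⁻¹(τ − ω×Iω) = (-1.2517, -0.5500, 4.8400)
new body rate ω' = (0.9374, -1.3275, 1.6420)
q⊗(0,ω) = (-0.2000000, 1.3571070, 0.2807609, 1.6399498)
q + ½dt·q⊗(0,ω), renormalized = (0.7011, -0.4654, 0.0070, 0.5402)

ω' = (0.9374, -1.3275, 1.6420)
q' = (0.7011, -0.4654, 0.0070, 0.5402)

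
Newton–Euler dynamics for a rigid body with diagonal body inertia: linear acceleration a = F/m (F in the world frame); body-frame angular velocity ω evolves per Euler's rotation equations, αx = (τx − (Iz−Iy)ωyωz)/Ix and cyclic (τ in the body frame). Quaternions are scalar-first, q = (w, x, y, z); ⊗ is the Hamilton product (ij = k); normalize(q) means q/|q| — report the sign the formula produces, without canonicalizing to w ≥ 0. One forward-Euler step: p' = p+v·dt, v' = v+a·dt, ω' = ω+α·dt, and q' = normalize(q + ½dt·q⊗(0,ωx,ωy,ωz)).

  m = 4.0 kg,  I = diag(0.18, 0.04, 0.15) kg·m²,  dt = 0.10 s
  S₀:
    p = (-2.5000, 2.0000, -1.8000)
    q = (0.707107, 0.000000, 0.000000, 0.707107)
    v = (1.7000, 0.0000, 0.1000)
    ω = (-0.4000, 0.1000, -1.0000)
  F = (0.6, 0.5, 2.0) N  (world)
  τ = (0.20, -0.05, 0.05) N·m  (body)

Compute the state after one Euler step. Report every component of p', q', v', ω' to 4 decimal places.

precession coupling ω×(Iω) = (-0.0110, 0.0120, 0.0056)
(τ − ω×Iω)/I = (1.1722, -1.5500, 0.2960)
ω + α·dt = (-0.2828, -0.0550, -0.9704)
Hamilton product q⊗(0,ω) = (0.7071070, -0.3535535, -0.2121321, -0.7071070)
q + ½dt·q⊗(0,ω), renormalized = (0.7414, -0.0177, -0.0106, 0.6708)
linear accel F/m = (0.1500, 0.1250, 0.5000)
new position p' = (-2.3300, 2.0000, -1.7900)
v + (F/m)dt = (1.7150, 0.0125, 0.1500)

p' = (-2.3300, 2.0000, -1.7900)
q' = (0.7414, -0.0177, -0.0106, 0.6708)
v' = (1.7150, 0.0125, 0.1500)
ω' = (-0.2828, -0.0550, -0.9704)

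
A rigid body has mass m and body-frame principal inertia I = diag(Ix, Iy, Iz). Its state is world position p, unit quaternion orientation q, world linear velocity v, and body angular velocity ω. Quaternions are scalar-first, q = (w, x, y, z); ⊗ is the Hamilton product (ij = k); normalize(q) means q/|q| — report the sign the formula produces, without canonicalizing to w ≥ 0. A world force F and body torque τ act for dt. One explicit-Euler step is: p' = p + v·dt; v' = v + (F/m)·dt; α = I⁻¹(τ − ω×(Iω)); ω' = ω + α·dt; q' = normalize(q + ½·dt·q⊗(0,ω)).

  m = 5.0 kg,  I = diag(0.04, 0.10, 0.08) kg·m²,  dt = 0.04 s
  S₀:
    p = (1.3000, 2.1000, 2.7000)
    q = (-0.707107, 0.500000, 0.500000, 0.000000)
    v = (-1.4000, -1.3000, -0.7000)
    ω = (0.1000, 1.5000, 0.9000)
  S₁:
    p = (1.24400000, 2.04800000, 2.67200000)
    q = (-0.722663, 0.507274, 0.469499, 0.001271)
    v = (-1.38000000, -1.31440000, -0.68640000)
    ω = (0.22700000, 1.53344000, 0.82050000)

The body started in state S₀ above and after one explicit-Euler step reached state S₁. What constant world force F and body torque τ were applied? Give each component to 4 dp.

F = (2.5000, -1.8000, 1.7000)
τ = (0.1000, 0.0800, -0.1500)

velocity change Δv = (0.02000000, -0.01440000, 0.01360000)
F = m·Δv/dt = (2.5000, -1.8000, 1.7000)
rate change Δω = (0.12700000, 0.03344000, -0.07950000)
ω₀×(Iω₀) = (-0.0270, -0.0036, 0.0090)
applied torque τ = (0.1000, 0.0800, -0.1500)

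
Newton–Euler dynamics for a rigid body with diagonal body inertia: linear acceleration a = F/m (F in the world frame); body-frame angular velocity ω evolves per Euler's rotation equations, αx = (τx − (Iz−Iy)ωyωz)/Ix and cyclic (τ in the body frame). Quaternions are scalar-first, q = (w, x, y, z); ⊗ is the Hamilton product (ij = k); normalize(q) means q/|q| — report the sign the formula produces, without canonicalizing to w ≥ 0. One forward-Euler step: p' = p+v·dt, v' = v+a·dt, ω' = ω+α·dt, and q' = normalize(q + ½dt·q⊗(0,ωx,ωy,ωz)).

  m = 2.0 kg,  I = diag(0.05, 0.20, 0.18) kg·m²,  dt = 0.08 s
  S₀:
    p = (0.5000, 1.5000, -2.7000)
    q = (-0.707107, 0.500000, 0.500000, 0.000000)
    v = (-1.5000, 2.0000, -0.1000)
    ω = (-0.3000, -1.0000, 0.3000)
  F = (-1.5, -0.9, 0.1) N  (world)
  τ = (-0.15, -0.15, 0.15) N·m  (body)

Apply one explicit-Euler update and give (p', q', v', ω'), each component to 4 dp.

p' = (0.3800, 1.6600, -2.7080)
q' = (-0.6805, 0.5140, 0.5218, -0.0225)
v' = (-1.5600, 1.9640, -0.0960)
ω' = (-0.5496, -1.0647, 0.3467)

p' = p + v·dt = (0.3800, 1.6600, -2.7080)
v' = v + a·dt = (-1.5600, 1.9640, -0.0960)
gyro term ω×Iω = (0.0060, 0.0117, 0.0450)
(τ − ω×Iω)/I = (-3.1200, -0.8085, 0.5833)
ω + α·dt = (-0.5496, -1.0647, 0.3467)
Hamilton product q⊗(0,ω) = (0.6500000, 0.3621321, 0.5571070, -0.5621321)
q + ½dt·q⊗(0,ω), renormalized = (-0.6805, 0.5140, 0.5218, -0.0225)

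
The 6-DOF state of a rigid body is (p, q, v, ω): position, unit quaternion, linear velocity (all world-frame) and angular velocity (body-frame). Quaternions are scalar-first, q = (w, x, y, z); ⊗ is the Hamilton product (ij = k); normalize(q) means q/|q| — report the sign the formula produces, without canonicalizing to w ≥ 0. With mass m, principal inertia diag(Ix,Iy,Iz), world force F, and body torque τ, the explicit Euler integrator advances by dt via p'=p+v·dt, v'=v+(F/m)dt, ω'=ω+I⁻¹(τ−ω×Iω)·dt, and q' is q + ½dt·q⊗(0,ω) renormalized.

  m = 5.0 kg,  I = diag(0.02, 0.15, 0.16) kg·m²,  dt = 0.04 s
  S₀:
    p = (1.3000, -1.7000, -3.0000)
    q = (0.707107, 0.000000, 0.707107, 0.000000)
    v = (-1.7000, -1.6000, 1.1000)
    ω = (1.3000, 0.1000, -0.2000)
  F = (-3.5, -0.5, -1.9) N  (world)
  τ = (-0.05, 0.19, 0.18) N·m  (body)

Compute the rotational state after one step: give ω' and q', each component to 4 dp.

ω' = (1.2004, 0.1410, -0.1592)
q' = (0.7054, 0.0156, 0.7083, -0.0212)

gyro term ω×Iω = (-0.0002, 0.0364, 0.0169)
angular accel α = (-2.4900, 1.0240, 1.0194)
new body rate ω' = (1.2004, 0.1410, -0.1592)
Hamilton product q⊗(0,ω) = (-0.0707107, 0.7778177, 0.0707107, -1.0606605)
q' = normalize(q + ½dt·q⊗(0,ω)) = (0.7054, 0.0156, 0.7083, -0.0212)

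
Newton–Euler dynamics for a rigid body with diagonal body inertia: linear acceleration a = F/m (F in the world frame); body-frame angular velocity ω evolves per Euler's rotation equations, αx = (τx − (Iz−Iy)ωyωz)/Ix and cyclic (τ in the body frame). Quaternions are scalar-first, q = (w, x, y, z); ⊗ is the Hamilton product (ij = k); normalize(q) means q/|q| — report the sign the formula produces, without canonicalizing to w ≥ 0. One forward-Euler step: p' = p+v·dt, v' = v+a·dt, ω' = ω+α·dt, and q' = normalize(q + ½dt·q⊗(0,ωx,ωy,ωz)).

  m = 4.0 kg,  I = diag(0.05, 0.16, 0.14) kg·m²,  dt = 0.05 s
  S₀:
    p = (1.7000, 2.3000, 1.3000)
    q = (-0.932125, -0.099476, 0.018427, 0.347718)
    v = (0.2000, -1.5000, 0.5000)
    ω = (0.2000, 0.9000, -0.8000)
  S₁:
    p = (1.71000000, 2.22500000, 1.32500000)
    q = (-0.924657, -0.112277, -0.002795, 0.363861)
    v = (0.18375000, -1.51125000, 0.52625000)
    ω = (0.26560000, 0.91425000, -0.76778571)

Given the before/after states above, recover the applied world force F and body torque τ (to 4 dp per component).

F = (-1.3000, -0.9000, 2.1000)
τ = (0.0800, 0.0600, 0.1100)

rate change Δω = (0.06560000, 0.01425000, 0.03221429)
ω₀×(Iω₀) = (0.0144, 0.0144, 0.0198)
applied torque τ = (0.0800, 0.0600, 0.1100)
Δv = v₁−v₀ = (-0.01625000, -0.01125000, 0.02625000)
F = m·Δv/dt = (-1.3000, -0.9000, 2.1000)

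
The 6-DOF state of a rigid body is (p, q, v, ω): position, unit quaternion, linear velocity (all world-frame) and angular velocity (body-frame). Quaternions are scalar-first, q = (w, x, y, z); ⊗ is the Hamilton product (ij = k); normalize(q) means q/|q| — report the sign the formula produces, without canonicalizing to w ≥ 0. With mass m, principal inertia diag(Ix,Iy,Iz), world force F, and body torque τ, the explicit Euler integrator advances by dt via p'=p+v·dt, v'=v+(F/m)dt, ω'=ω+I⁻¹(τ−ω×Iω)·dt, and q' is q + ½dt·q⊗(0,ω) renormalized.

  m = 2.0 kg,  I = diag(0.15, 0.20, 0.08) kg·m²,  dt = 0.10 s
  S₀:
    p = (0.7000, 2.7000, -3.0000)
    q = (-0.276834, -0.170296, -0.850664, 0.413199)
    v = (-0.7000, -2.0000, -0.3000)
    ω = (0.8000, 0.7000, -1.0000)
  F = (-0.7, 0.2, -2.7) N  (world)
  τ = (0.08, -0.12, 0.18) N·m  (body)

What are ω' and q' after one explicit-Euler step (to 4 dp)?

ω' = (0.7973, 0.6680, -0.8100)
q' = (-0.2190, -0.1529, -0.8501, 0.4539)

precession coupling ω×(Iω) = (0.0840, -0.0560, 0.0280)
α = I⁻¹(τ − ω×Iω) = (-0.0267, -0.3200, 1.9000)
ω' = ω + α·dt = (0.7973, 0.6680, -0.8100)
Hamilton product q⊗(0,ω) = (1.1449006, 0.3399575, -0.0335206, 0.8381580)
updated quaternion q' = (-0.2190, -0.1529, -0.8501, 0.4539)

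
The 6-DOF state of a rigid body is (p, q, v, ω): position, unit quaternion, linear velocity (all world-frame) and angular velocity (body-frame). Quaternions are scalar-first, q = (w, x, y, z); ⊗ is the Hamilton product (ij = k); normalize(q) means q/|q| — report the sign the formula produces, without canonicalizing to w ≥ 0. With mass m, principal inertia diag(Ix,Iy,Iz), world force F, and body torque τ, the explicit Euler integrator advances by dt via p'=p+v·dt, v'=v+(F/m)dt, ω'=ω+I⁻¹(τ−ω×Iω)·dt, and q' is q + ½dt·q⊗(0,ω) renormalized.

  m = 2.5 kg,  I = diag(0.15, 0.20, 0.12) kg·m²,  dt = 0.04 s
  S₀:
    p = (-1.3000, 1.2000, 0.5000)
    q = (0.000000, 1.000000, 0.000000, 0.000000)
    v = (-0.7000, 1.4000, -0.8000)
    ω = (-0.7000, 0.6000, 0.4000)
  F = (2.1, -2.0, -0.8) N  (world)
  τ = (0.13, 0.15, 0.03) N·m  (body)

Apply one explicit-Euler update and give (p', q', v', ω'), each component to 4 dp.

p' = (-1.3280, 1.2560, 0.4680)
q' = (0.0140, 0.9998, -0.0080, 0.0120)
v' = (-0.6664, 1.3680, -0.8128)
ω' = (-0.6602, 0.6317, 0.4170)

new position p' = (-1.3280, 1.2560, 0.4680)
new velocity v' = (-0.6664, 1.3680, -0.8128)
precession coupling ω×(Iω) = (-0.0192, -0.0084, -0.0210)
α = I⁻¹(τ − ω×Iω) = (0.9947, 0.7920, 0.4250)
ω' = ω + α·dt = (-0.6602, 0.6317, 0.4170)
q⊗(0,ω) = (0.7000000, 0.0000000, -0.4000000, 0.6000000)
q' = normalize(q + ½dt·q⊗(0,ω)) = (0.0140, 0.9998, -0.0080, 0.0120)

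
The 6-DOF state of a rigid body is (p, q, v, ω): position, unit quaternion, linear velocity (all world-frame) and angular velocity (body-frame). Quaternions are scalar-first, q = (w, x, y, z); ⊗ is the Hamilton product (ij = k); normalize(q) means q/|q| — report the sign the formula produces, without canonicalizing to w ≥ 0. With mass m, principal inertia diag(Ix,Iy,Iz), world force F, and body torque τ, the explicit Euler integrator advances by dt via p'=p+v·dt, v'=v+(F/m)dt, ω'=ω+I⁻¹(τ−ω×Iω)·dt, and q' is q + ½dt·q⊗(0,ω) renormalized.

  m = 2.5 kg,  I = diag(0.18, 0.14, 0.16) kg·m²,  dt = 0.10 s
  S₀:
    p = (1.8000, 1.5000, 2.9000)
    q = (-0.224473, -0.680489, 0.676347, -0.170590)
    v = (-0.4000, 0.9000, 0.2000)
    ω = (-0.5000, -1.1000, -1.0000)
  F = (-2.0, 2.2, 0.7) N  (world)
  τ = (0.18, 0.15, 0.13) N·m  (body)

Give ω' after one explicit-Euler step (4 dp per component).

ω' = (-0.4122, -1.0000, -0.9050)

gyro term ω×Iω = (0.0220, 0.0100, -0.0220)
(τ − ω×Iω)/I = (0.8778, 1.0000, 0.9500)
ω + α·dt = (-0.4122, -1.0000, -0.9050)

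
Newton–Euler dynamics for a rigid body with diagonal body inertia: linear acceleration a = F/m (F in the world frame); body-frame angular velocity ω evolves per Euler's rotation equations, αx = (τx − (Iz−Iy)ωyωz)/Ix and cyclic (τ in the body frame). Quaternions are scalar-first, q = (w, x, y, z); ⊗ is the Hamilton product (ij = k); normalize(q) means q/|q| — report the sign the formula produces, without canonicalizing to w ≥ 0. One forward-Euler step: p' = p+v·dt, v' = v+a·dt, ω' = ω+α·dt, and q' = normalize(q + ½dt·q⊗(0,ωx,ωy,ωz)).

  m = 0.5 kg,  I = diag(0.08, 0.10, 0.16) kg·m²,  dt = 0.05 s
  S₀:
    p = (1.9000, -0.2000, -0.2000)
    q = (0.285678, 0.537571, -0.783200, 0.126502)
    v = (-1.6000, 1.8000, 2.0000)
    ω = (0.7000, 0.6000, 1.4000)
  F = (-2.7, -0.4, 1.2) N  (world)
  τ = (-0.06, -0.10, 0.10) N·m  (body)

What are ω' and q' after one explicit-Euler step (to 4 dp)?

ω' = (0.6310, 0.5892, 1.4286)
q' = (0.2833, 0.5128, -0.7948, 0.1581)

ω×(Iω) gyroscopic = (0.0504, -0.0784, 0.0084)
(τ − ω×Iω)/I = (-1.3800, -0.2160, 0.5725)
ω + α·dt = (0.6310, 0.5892, 1.4286)
q⊗(0,ω) = (-0.0834825, -0.9724066, -0.4926412, 1.2707318)
q + ½dt·q⊗(0,ω), renormalized = (0.2833, 0.5128, -0.7948, 0.1581)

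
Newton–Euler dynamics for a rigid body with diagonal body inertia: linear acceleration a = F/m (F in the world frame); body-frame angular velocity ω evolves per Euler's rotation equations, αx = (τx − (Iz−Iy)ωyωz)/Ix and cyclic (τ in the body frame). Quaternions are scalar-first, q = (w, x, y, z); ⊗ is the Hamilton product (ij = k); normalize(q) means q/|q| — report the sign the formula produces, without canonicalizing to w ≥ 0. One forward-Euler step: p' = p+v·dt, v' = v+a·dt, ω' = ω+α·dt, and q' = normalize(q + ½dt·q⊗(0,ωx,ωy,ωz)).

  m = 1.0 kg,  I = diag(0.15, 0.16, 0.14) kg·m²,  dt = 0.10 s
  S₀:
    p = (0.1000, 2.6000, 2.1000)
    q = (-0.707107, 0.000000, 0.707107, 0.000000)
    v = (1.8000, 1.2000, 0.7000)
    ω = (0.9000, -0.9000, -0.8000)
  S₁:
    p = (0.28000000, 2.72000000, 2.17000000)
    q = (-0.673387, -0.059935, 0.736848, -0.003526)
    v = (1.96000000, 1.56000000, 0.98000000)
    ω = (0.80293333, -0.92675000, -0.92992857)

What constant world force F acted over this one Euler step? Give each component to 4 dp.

velocity change Δv = (0.16000000, 0.36000000, 0.28000000)
applied force F = (1.6000, 3.6000, 2.8000)

F = (1.6000, 3.6000, 2.8000)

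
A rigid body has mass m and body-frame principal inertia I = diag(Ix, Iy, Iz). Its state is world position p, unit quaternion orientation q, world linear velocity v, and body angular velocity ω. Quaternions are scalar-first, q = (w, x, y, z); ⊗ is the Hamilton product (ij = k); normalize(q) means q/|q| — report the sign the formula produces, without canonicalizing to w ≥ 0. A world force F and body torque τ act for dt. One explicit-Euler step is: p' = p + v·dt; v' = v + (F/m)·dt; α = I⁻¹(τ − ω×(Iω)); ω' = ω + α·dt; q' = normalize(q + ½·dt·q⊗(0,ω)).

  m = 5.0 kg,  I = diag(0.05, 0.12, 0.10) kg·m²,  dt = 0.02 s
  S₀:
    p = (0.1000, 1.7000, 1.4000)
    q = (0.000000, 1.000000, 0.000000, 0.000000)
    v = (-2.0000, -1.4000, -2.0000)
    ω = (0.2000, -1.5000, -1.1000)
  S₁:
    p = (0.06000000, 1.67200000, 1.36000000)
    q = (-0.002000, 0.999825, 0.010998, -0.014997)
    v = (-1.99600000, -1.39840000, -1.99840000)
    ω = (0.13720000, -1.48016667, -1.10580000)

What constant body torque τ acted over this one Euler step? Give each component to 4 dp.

τ = (-0.1900, 0.1300, -0.0500)

ω₁ − ω₀ = (-0.06280000, 0.01983333, -0.00580000)
precession coupling = (-0.0330, 0.0110, -0.0210)
I·α + gyro = (-0.1900, 0.1300, -0.0500)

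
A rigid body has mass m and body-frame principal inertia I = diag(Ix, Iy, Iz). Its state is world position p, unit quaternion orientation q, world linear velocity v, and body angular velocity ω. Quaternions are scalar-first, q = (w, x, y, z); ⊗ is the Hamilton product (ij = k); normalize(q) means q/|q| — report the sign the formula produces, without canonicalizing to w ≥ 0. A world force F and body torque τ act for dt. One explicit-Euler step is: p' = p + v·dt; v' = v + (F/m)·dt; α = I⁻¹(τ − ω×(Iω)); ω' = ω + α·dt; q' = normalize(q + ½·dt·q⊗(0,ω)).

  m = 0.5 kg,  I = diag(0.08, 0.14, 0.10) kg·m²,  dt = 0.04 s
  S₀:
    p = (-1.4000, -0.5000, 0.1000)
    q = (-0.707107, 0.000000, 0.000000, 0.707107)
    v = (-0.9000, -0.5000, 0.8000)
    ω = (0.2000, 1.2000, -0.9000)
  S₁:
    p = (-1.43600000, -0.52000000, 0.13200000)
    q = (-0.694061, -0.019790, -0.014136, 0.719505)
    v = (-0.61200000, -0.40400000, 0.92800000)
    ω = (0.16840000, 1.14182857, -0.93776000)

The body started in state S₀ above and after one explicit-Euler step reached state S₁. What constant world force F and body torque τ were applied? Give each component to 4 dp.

v₁ − v₀ = (0.28800000, 0.09600000, 0.12800000)
F = m·Δv/dt = (3.6000, 1.2000, 1.6000)
Δω = ω₁−ω₀ = (-0.03160000, -0.05817143, -0.03776000)
I·α + gyro = (-0.0200, -0.2000, -0.0800)

F = (3.6000, 1.2000, 1.6000)
τ = (-0.0200, -0.2000, -0.0800)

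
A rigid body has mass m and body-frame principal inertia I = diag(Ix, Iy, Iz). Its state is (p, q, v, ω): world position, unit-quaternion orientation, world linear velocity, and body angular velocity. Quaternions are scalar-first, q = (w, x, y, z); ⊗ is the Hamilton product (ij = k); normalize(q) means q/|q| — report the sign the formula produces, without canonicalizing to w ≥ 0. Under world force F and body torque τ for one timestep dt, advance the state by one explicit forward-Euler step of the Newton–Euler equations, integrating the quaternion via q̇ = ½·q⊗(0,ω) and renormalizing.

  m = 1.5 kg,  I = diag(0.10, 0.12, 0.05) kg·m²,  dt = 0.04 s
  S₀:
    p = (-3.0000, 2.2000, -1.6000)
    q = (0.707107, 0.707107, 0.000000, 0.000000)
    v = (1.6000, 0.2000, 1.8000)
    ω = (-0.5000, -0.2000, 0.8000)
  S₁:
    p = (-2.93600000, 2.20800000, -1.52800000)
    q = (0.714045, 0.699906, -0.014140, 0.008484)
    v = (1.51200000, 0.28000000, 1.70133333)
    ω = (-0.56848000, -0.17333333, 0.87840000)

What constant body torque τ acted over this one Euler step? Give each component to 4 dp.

Δω = ω₁−ω₀ = (-0.06848000, 0.02666667, 0.07840000)
gyro term ω₀×Iω₀ = (0.0112, -0.0200, 0.0020)
applied torque τ = (-0.1600, 0.0600, 0.1000)

τ = (-0.1600, 0.0600, 0.1000)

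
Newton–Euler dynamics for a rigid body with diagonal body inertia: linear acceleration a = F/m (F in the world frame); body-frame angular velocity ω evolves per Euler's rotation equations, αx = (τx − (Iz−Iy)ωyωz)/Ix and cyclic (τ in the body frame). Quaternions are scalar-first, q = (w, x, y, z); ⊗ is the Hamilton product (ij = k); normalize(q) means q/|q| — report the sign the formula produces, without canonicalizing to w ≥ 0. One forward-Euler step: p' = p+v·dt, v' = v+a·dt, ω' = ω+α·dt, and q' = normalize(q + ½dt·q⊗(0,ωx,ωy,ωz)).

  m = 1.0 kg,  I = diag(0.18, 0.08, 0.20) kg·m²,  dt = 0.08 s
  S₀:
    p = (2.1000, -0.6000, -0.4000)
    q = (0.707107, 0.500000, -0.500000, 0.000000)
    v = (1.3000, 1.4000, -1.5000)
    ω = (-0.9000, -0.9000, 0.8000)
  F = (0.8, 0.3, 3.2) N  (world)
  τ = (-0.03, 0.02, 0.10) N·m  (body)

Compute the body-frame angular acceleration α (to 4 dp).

ω×(Iω) gyroscopic = (-0.0864, 0.0144, -0.0810)
angular accel α = (0.3133, 0.0700, 0.9050)

α = (0.3133, 0.0700, 0.9050)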